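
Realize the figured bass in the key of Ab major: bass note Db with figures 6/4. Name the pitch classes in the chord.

Db, G, Bb

A fourth above Db in this key is G.
A sixth above Db in this key is Bb.
Together with the bass Db, this spells G diminished in second inversion.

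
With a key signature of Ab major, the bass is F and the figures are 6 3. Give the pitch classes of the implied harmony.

F, Ab, Db

A third above F in this key is Ab.
A sixth above F in this key is Db.
Together with the bass F, this spells Db major in first inversion.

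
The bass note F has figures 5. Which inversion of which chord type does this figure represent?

triad, root position

5 is shorthand for 5/3.
Intervals of 5/3 above the bass form a triad; the bass is the root, so this is root position.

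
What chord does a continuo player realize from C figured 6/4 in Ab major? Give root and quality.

F minor

The figures 6/4 indicate a triad in second inversion.
In second inversion the root lies a fourth above the bass: a fourth above C in Ab major is F.
The chord tones are C, F, Ab, giving F minor.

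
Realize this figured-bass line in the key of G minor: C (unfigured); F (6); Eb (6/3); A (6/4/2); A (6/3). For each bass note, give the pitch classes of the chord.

C (5/3): C, Eb, G.
F (6/3): F, A, D.
Eb (6/3): Eb, G, C.
A (6/4/2): A, Bb, D, F.
A (6/3): A, C, F.

C, Eb, G | F, A, D | Eb, G, C | A, Bb, D, F | A, C, F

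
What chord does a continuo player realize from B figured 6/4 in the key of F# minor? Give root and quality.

The figures 6/4 indicate a triad in second inversion.
In second inversion the root lies a fourth above the bass: a fourth above B in F# minor is E.
The chord tones are B, E, G#, giving E major.

E major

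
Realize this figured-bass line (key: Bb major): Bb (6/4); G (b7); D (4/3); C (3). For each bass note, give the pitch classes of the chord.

Bb (6/4): Bb, Eb, G.
G (b7/5/3): G, Bb, D, Fb.
D (6/4/3): D, F, G, Bb.
C (5/3): C, Eb, G.

Bb, Eb, G | G, Bb, D, Fb | D, F, G, Bb | C, Eb, G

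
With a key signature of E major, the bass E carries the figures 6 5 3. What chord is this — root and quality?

The figures 6 5 3 indicate a seventh chord in first inversion.
In first inversion the root lies a sixth above the bass: a sixth above E in E major is C#.
The chord tones are E, G#, B, C#, giving C# minor seventh.

C# minor seventh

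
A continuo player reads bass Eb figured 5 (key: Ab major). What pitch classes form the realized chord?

Eb, G, Bb

The written figures 5 are shorthand for 5/3: the 3 is implied.
A third above Eb in this key is G.
A fifth above Eb in this key is Bb.
Together with the bass Eb, this spells Eb major in root position.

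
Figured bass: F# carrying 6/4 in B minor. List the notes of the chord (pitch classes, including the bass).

F#, B, D

A fourth above F# in this key is B.
A sixth above F# in this key is D.
Together with the bass F#, this spells B minor in second inversion.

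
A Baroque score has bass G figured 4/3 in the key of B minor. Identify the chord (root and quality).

C# half-diminished seventh

The figures 4/3 indicate a seventh chord in second inversion.
In second inversion the root lies a fourth above the bass: a fourth above G in B minor is C#.
The chord tones are G, B, C#, E, giving C# half-diminished seventh.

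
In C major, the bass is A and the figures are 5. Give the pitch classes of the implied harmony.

A, C, E

The written figures 5 are shorthand for 5/3: the 3 is implied.
A third above A in this key is C.
A fifth above A in this key is E.
Together with the bass A, this spells A minor in root position.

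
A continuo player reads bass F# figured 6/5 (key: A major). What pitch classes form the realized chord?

F#, A, C#, D

The written figures 6/5 are shorthand for 6/5/3: the 3 is implied.
A third above F# in this key is A.
A fifth above F# in this key is C#.
A sixth above F# in this key is D.
Together with the bass F#, this spells D major seventh in first inversion.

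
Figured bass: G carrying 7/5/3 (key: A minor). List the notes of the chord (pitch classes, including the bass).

G, B, D, F

A third above G in this key is B.
A fifth above G in this key is D.
A seventh above G in this key is F.
Together with the bass G, this spells G dominant seventh in root position.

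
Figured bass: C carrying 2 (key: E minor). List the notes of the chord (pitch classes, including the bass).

The written figures 2 are shorthand for 6/4/2: the 6/4 are implied.
A second above C in this key is D.
A fourth above C in this key is F#.
A sixth above C in this key is A.
Together with the bass C, this spells D dominant seventh in third inversion.

C, D, F#, A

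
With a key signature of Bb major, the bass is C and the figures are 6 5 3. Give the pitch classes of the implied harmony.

A third above C in this key is Eb.
A fifth above C in this key is G.
A sixth above C in this key is A.
Together with the bass C, this spells A half-diminished seventh in first inversion.

C, Eb, G, A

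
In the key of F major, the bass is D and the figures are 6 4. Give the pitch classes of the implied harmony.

A fourth above D in this key is G.
A sixth above D in this key is Bb.
Together with the bass D, this spells G minor in second inversion.

D, G, Bb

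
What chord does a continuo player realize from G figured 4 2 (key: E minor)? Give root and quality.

The figures 4 2 indicate a seventh chord in third inversion.
In third inversion the root lies a second above the bass: a second above G in E minor is A.
The chord tones are G, A, C, E, giving A minor seventh.

A minor seventh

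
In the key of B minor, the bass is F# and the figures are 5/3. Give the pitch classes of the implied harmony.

A third above F# in this key is A.
A fifth above F# in this key is C#.
Together with the bass F#, this spells F# minor in root position.

F#, A, C#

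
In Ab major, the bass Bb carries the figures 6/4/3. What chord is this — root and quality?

The figures 6/4/3 indicate a seventh chord in second inversion.
In second inversion the root lies a fourth above the bass: a fourth above Bb in Ab major is Eb.
The chord tones are Bb, Db, Eb, G, giving Eb dominant seventh.

Eb dominant seventh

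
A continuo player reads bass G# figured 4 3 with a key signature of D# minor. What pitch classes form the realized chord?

The written figures 4 3 are shorthand for 6/4/3: the 6 is implied.
A third above G# in this key is B.
A fourth above G# in this key is C#.
A sixth above G# in this key is E#.
Together with the bass G#, this spells C# dominant seventh in second inversion.

G#, B, C#, E#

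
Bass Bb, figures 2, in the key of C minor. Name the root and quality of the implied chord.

C minor seventh

The figures 2 indicate a seventh chord in third inversion.
In third inversion the root lies a second above the bass: a second above Bb in C minor is C.
The chord tones are Bb, C, Eb, G, giving C minor seventh.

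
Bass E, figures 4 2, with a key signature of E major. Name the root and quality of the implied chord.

The figures 4 2 indicate a seventh chord in third inversion.
In third inversion the root lies a second above the bass: a second above E in E major is F#.
The chord tones are E, F#, A, C#, giving F# minor seventh.

F# minor seventh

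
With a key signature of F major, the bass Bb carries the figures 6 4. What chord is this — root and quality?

E diminished

The figures 6 4 indicate a triad in second inversion.
In second inversion the root lies a fourth above the bass: a fourth above Bb in F major is E.
The chord tones are Bb, E, G, giving E diminished.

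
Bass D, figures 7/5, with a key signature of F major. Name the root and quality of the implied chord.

D minor seventh

The figures 7/5 indicate a seventh chord in root position.
In root position the bass is the root, so the root is D.
The chord tones are D, F, A, C, giving D minor seventh.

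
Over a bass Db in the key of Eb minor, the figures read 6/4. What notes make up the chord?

Db, Gb, Bb

A fourth above Db in this key is Gb.
A sixth above Db in this key is Bb.
Together with the bass Db, this spells Gb major in second inversion.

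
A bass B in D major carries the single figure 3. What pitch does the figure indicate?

Counting 2 letter steps above B lands on D; in D major, that letter is D.

D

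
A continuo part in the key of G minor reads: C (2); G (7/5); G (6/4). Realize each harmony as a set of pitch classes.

C (6/4/2): C, D, F, A.
G (7/5/3): G, Bb, D, F.
G (6/4): G, C, Eb.

C, D, F, A | G, Bb, D, F | G, C, Eb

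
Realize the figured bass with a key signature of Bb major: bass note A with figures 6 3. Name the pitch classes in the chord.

A third above A in this key is C.
A sixth above A in this key is F.
Together with the bass A, this spells F major in first inversion.

A, C, F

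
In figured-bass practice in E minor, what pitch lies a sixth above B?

Counting 5 letter steps above B lands on G; in E minor, that letter is G.

G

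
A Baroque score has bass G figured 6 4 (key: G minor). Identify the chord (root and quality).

C minor

The figures 6 4 indicate a triad in second inversion.
In second inversion the root lies a fourth above the bass: a fourth above G in G minor is C.
The chord tones are G, C, Eb, giving C minor.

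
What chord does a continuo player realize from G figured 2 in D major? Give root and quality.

A dominant seventh

The figures 2 indicate a seventh chord in third inversion.
In third inversion the root lies a second above the bass: a second above G in D major is A.
The chord tones are G, A, C#, E, giving A dominant seventh.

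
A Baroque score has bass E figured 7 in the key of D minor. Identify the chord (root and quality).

E half-diminished seventh

The figures 7 indicate a seventh chord in root position.
In root position the bass is the root, so the root is E.
The chord tones are E, G, Bb, D, giving E half-diminished seventh.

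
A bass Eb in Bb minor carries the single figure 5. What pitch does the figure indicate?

Counting 4 letter steps above Eb lands on B; in Bb minor, that letter is Bb.

Bb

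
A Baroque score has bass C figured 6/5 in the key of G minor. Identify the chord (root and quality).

A half-diminished seventh

The figures 6/5 indicate a seventh chord in first inversion.
In first inversion the root lies a sixth above the bass: a sixth above C in G minor is A.
The chord tones are C, Eb, G, A, giving A half-diminished seventh.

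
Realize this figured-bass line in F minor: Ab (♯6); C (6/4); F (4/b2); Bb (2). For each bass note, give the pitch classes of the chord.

Ab (#6/3): Ab, C, F#.
C (6/4): C, F, Ab.
F (6/4/b2): F, Gb, Bb, Db.
Bb (6/4/2): Bb, C, Eb, G.

Ab, C, F# | C, F, Ab | F, Gb, Bb, Db | Bb, C, Eb, G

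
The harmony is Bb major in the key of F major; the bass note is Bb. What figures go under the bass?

no figures

Bb is the root of Bb major, so the chord is in root position.
A triad in root position is figured 5/3, conventionally abbreviated (no figures — root-position triad).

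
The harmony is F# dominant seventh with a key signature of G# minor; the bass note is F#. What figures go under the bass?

7

F# is the root of F# dominant seventh, so the chord is in root position.
A seventh chord in root position is figured 7/5/3, conventionally abbreviated 7.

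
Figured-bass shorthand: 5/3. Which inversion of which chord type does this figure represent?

Intervals of 5/3 above the bass form a triad; the bass is the root, so this is root position.

triad, root position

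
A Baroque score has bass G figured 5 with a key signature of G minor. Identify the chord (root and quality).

G minor

The figures 5 indicate a triad in root position.
In root position the bass is the root, so the root is G.
The chord tones are G, Bb, D, giving G minor.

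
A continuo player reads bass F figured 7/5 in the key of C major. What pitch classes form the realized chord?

The written figures 7/5 are shorthand for 7/5/3: the 3 is implied.
A third above F in this key is A.
A fifth above F in this key is C.
A seventh above F in this key is E.
Together with the bass F, this spells F major seventh in root position.

F, A, C, E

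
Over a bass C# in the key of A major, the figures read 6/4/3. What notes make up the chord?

C#, E, F#, A

A third above C# in this key is E.
A fourth above C# in this key is F#.
A sixth above C# in this key is A.
Together with the bass C#, this spells F# minor seventh in second inversion.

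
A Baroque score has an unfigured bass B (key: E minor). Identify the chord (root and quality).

An unfigured bass indicates a triad in root position.
In root position the bass is the root, so the root is B.
The chord tones are B, D, F#, giving B minor.

B minor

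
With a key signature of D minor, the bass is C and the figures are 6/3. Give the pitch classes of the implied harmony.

A third above C in this key is E.
A sixth above C in this key is A.
Together with the bass C, this spells A minor in first inversion.

C, E, A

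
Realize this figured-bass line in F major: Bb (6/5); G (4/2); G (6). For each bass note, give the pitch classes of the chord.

Bb (6/5/3): Bb, D, F, G.
G (6/4/2): G, A, C, E.
G (6/3): G, Bb, E.

Bb, D, F, G | G, A, C, E | G, Bb, E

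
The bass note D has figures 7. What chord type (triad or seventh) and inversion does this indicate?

7 is shorthand for 7/5/3.
Intervals of 7/5/3 above the bass form a seventh chord; the bass is the root, so this is root position.

seventh chord, root position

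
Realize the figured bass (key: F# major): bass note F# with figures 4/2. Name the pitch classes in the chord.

F#, G#, B, D#

The written figures 4/2 are shorthand for 6/4/2: the 6 is implied.
A second above F# in this key is G#.
A fourth above F# in this key is B.
A sixth above F# in this key is D#.
Together with the bass F#, this spells G# minor seventh in third inversion.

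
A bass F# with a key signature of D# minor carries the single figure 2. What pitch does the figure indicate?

G#

Counting 1 letter step above F# lands on G; in D# minor, that letter is G#.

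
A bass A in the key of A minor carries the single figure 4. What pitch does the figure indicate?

Counting 3 letter steps above A lands on D; in A minor, that letter is D.

D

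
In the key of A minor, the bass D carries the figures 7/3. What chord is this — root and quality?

D minor seventh

The figures 7/3 indicate a seventh chord in root position.
In root position the bass is the root, so the root is D.
The chord tones are D, F, A, C, giving D minor seventh.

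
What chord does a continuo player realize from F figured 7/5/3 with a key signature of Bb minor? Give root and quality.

The figures 7/5/3 indicate a seventh chord in root position.
In root position the bass is the root, so the root is F.
The chord tones are F, Ab, C, Eb, giving F minor seventh.

F minor seventh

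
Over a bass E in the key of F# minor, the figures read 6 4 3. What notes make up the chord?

A third above E in this key is G#.
A fourth above E in this key is A.
A sixth above E in this key is C#.
Together with the bass E, this spells A major seventh in second inversion.

E, G#, A, C#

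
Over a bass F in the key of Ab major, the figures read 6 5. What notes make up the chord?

The written figures 6 5 are shorthand for 6/5/3: the 3 is implied.
A third above F in this key is Ab.
A fifth above F in this key is C.
A sixth above F in this key is Db.
Together with the bass F, this spells Db major seventh in first inversion.

F, Ab, C, Db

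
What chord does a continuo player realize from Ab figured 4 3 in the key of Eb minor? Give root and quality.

Db dominant seventh

The figures 4 3 indicate a seventh chord in second inversion.
In second inversion the root lies a fourth above the bass: a fourth above Ab in Eb minor is Db.
The chord tones are Ab, Cb, Db, F, giving Db dominant seventh.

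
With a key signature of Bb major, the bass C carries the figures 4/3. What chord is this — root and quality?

F dominant seventh

The figures 4/3 indicate a seventh chord in second inversion.
In second inversion the root lies a fourth above the bass: a fourth above C in Bb major is F.
The chord tones are C, Eb, F, A, giving F dominant seventh.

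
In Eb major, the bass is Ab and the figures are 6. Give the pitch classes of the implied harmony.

The written figures 6 are shorthand for 6/3: the 3 is implied.
A third above Ab in this key is C.
A sixth above Ab in this key is F.
Together with the bass Ab, this spells F minor in first inversion.

Ab, C, F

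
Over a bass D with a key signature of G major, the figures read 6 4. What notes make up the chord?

A fourth above D in this key is G.
A sixth above D in this key is B.
Together with the bass D, this spells G major in second inversion.

D, G, B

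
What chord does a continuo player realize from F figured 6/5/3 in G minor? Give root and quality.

D minor seventh

The figures 6/5/3 indicate a seventh chord in first inversion.
In first inversion the root lies a sixth above the bass: a sixth above F in G minor is D.
The chord tones are F, A, C, D, giving D minor seventh.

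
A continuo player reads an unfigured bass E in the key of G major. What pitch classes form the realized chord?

E, G, B

An unfigured bass implies 5/3.
A third above E in this key is G.
A fifth above E in this key is B.
Together with the bass E, this spells E minor in root position.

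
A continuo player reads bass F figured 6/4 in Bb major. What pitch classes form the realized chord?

A fourth above F in this key is Bb.
A sixth above F in this key is D.
Together with the bass F, this spells Bb major in second inversion.

F, Bb, D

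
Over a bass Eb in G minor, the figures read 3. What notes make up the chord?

Eb, G, Bb

The written figures 3 are shorthand for 5/3: the 5 is implied.
A third above Eb in this key is G.
A fifth above Eb in this key is Bb.
Together with the bass Eb, this spells Eb major in root position.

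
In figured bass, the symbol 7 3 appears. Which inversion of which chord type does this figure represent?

7 3 is shorthand for 7/5/3.
Intervals of 7/5/3 above the bass form a seventh chord; the bass is the root, so this is root position.

seventh chord, root position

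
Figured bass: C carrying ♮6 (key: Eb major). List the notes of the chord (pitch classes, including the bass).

C, Eb, A

The written figures ♮6 are shorthand for 6/3: the 3 is implied.
A third above C in this key is Eb.
A sixth above C in this key is Ab, made natural (A) by the ♮ figure.
Together with the bass C, this spells A diminished in first inversion.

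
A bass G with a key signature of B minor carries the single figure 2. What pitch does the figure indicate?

Counting 1 letter step above G lands on A; in B minor, that letter is A.

A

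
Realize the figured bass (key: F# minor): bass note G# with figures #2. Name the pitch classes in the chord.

G#, A#, C#, E

The written figures #2 are shorthand for 6/4/2: the 6/4 are implied.
A second above G# in this key is A, raised to A# by the sharp.
A fourth above G# in this key is C#.
A sixth above G# in this key is E.
Together with the bass G#, this spells A# half-diminished seventh in third inversion.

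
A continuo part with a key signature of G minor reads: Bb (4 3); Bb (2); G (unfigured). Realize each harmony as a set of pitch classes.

Bb (6/4/3): Bb, D, Eb, G.
Bb (6/4/2): Bb, C, Eb, G.
G (5/3): G, Bb, D.

Bb, D, Eb, G | Bb, C, Eb, G | G, Bb, D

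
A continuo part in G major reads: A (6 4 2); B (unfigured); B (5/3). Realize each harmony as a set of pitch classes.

A, B, D, F# | B, D, F# | B, D, F#

A (6/4/2): A, B, D, F#.
B (5/3): B, D, F#.
B (5/3): B, D, F#.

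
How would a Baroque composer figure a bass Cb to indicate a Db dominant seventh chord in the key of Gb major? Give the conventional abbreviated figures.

4/2

Cb is the seventh of Db dominant seventh, so the chord is in third inversion.
A seventh chord in third inversion is figured 6/4/2, conventionally abbreviated 4/2.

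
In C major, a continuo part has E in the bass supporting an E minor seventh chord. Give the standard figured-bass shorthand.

E is the root of E minor seventh, so the chord is in root position.
A seventh chord in root position is figured 7/5/3, conventionally abbreviated 7.

7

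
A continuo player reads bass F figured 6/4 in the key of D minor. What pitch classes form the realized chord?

F, Bb, D

A fourth above F in this key is Bb.
A sixth above F in this key is D.
Together with the bass F, this spells Bb major in second inversion.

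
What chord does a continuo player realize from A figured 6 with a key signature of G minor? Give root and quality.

F major

The figures 6 indicate a triad in first inversion.
In first inversion the root lies a sixth above the bass: a sixth above A in G minor is F.
The chord tones are A, C, F, giving F major.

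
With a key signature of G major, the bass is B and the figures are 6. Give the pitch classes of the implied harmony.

The written figures 6 are shorthand for 6/3: the 3 is implied.
A third above B in this key is D.
A sixth above B in this key is G.
Together with the bass B, this spells G major in first inversion.

B, D, G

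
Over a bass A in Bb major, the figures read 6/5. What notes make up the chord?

The written figures 6/5 are shorthand for 6/5/3: the 3 is implied.
A third above A in this key is C.
A fifth above A in this key is Eb.
A sixth above A in this key is F.
Together with the bass A, this spells F dominant seventh in first inversion.

A, C, Eb, F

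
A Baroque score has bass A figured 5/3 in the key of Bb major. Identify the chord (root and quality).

The figures 5/3 indicate a triad in root position.
In root position the bass is the root, so the root is A.
The chord tones are A, C, Eb, giving A diminished.

A diminished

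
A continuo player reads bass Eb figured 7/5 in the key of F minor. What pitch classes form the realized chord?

The written figures 7/5 are shorthand for 7/5/3: the 3 is implied.
A third above Eb in this key is G.
A fifth above Eb in this key is Bb.
A seventh above Eb in this key is Db.
Together with the bass Eb, this spells Eb dominant seventh in root position.

Eb, G, Bb, Db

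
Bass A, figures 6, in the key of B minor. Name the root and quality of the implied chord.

The figures 6 indicate a triad in first inversion.
In first inversion the root lies a sixth above the bass: a sixth above A in B minor is F#.
The chord tones are A, C#, F#, giving F# minor.

F# minor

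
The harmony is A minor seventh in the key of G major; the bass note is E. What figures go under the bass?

E is the fifth of A minor seventh, so the chord is in second inversion.
A seventh chord in second inversion is figured 6/4/3, conventionally abbreviated 4/3.

4/3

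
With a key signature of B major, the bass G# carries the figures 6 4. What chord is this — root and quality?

C# minor

The figures 6 4 indicate a triad in second inversion.
In second inversion the root lies a fourth above the bass: a fourth above G# in B major is C#.
The chord tones are G#, C#, E, giving C# minor.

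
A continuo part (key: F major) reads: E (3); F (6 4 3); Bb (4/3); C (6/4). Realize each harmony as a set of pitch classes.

E, G, Bb | F, A, Bb, D | Bb, D, E, G | C, F, A

E (5/3): E, G, Bb.
F (6/4/3): F, A, Bb, D.
Bb (6/4/3): Bb, D, E, G.
C (6/4): C, F, A.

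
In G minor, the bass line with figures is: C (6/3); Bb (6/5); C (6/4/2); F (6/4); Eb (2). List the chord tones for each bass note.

C (6/3): C, Eb, A.
Bb (6/5/3): Bb, D, F, G.
C (6/4/2): C, D, F, A.
F (6/4): F, Bb, D.
Eb (6/4/2): Eb, F, A, C.

C, Eb, A | Bb, D, F, G | C, D, F, A | F, Bb, D | Eb, F, A, C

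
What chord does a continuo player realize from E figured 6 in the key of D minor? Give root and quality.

C major

The figures 6 indicate a triad in first inversion.
In first inversion the root lies a sixth above the bass: a sixth above E in D minor is C.
The chord tones are E, G, C, giving C major.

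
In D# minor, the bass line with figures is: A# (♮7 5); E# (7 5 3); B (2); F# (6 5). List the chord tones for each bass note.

A# (♮7/5/3): A#, C#, E#, G.
E# (7/5/3): E#, G#, B, D#.
B (6/4/2): B, C#, E#, G#.
F# (6/5/3): F#, A#, C#, D#.

A#, C#, E#, G | E#, G#, B, D# | B, C#, E#, G# | F#, A#, C#, D#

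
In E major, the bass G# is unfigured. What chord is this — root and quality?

G# minor

An unfigured bass indicates a triad in root position.
In root position the bass is the root, so the root is G#.
The chord tones are G#, B, D#, giving G# minor.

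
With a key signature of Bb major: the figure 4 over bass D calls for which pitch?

Counting 3 letter steps above D lands on G; in Bb major, that letter is G.

G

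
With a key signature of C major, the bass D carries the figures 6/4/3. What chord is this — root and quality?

G dominant seventh

The figures 6/4/3 indicate a seventh chord in second inversion.
In second inversion the root lies a fourth above the bass: a fourth above D in C major is G.
The chord tones are D, F, G, B, giving G dominant seventh.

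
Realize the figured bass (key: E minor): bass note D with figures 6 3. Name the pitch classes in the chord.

A third above D in this key is F#.
A sixth above D in this key is B.
Together with the bass D, this spells B minor in first inversion.

D, F#, B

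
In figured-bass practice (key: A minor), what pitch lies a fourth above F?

B

Counting 3 letter steps above F lands on B; in A minor, that letter is B.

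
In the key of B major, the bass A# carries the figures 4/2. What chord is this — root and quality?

The figures 4/2 indicate a seventh chord in third inversion.
In third inversion the root lies a second above the bass: a second above A# in B major is B.
The chord tones are A#, B, D#, F#, giving B major seventh.

B major seventh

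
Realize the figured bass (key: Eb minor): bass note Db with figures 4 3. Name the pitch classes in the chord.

The written figures 4 3 are shorthand for 6/4/3: the 6 is implied.
A third above Db in this key is F.
A fourth above Db in this key is Gb.
A sixth above Db in this key is Bb.
Together with the bass Db, this spells Gb major seventh in second inversion.

Db, F, Gb, Bb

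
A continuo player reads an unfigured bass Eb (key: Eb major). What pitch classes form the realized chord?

An unfigured bass implies 5/3.
A third above Eb in this key is G.
A fifth above Eb in this key is Bb.
Together with the bass Eb, this spells Eb major in root position.

Eb, G, Bb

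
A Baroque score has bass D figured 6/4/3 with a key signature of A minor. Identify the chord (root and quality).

G dominant seventh

The figures 6/4/3 indicate a seventh chord in second inversion.
In second inversion the root lies a fourth above the bass: a fourth above D in A minor is G.
The chord tones are D, F, G, B, giving G dominant seventh.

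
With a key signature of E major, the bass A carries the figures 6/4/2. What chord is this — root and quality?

B dominant seventh

The figures 6/4/2 indicate a seventh chord in third inversion.
In third inversion the root lies a second above the bass: a second above A in E major is B.
The chord tones are A, B, D#, F#, giving B dominant seventh.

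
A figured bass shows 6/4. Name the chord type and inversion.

triad, second inversion

Intervals of 6/4 above the bass form a triad; the bass is the fifth, so this is second inversion.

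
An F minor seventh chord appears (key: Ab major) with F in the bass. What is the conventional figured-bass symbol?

F is the root of F minor seventh, so the chord is in root position.
A seventh chord in root position is figured 7/5/3, conventionally abbreviated 7.

7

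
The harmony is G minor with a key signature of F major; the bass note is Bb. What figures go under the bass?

Bb is the third of G minor, so the chord is in first inversion.
A triad in first inversion is figured 6/3, conventionally abbreviated 6.

6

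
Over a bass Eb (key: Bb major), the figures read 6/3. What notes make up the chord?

Eb, G, C

A third above Eb in this key is G.
A sixth above Eb in this key is C.
Together with the bass Eb, this spells C minor in first inversion.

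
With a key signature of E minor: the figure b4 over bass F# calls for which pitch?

Bb

Counting 3 letter steps above F# lands on B; in E minor, that letter is B.
The b4 figure lowers it a semitone, giving Bb.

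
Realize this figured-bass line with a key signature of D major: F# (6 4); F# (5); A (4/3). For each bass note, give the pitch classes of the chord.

F# (6/4): F#, B, D.
F# (5/3): F#, A, C#.
A (6/4/3): A, C#, D, F#.

F#, B, D | F#, A, C# | A, C#, D, F#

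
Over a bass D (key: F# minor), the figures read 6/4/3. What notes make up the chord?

D, F#, G#, B

A third above D in this key is F#.
A fourth above D in this key is G#.
A sixth above D in this key is B.
Together with the bass D, this spells G# half-diminished seventh in second inversion.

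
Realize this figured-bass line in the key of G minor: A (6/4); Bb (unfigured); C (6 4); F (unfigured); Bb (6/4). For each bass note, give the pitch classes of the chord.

A, D, F | Bb, D, F | C, F, A | F, A, C | Bb, Eb, G

A (6/4): A, D, F.
Bb (5/3): Bb, D, F.
C (6/4): C, F, A.
F (5/3): F, A, C.
Bb (6/4): Bb, Eb, G.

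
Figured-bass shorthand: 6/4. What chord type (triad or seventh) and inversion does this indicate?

triad, second inversion

Intervals of 6/4 above the bass form a triad; the bass is the fifth, so this is second inversion.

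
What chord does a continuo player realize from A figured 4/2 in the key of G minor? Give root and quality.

The figures 4/2 indicate a seventh chord in third inversion.
In third inversion the root lies a second above the bass: a second above A in G minor is Bb.
The chord tones are A, Bb, D, F, giving Bb major seventh.

Bb major seventh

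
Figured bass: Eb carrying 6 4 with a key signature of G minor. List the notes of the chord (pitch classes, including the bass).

A fourth above Eb in this key is A.
A sixth above Eb in this key is C.
Together with the bass Eb, this spells A diminished in second inversion.

Eb, A, C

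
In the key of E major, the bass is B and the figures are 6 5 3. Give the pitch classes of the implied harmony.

A third above B in this key is D#.
A fifth above B in this key is F#.
A sixth above B in this key is G#.
Together with the bass B, this spells G# minor seventh in first inversion.

B, D#, F#, G#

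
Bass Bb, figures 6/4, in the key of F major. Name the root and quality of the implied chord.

E diminished

The figures 6/4 indicate a triad in second inversion.
In second inversion the root lies a fourth above the bass: a fourth above Bb in F major is E.
The chord tones are Bb, E, G, giving E diminished.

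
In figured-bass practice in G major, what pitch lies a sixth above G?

E

Counting 5 letter steps above G lands on E; in G major, that letter is E.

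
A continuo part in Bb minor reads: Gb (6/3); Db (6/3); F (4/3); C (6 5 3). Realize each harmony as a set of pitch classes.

Gb, Bb, Eb | Db, F, Bb | F, Ab, Bb, Db | C, Eb, Gb, Ab

Gb (6/3): Gb, Bb, Eb.
Db (6/3): Db, F, Bb.
F (6/4/3): F, Ab, Bb, Db.
C (6/5/3): C, Eb, Gb, Ab.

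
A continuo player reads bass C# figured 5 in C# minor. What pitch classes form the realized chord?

The written figures 5 are shorthand for 5/3: the 3 is implied.
A third above C# in this key is E.
A fifth above C# in this key is G#.
Together with the bass C#, this spells C# minor in root position.

C#, E, G#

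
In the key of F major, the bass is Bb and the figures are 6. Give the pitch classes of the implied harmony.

The written figures 6 are shorthand for 6/3: the 3 is implied.
A third above Bb in this key is D.
A sixth above Bb in this key is G.
Together with the bass Bb, this spells G minor in first inversion.

Bb, D, G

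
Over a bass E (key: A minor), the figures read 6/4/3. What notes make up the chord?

A third above E in this key is G.
A fourth above E in this key is A.
A sixth above E in this key is C.
Together with the bass E, this spells A minor seventh in second inversion.

E, G, A, C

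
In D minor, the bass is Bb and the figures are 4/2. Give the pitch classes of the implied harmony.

The written figures 4/2 are shorthand for 6/4/2: the 6 is implied.
A second above Bb in this key is C.
A fourth above Bb in this key is E.
A sixth above Bb in this key is G.
Together with the bass Bb, this spells C dominant seventh in third inversion.

Bb, C, E, G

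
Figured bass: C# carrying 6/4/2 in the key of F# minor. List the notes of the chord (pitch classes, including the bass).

C#, D, F#, A

A second above C# in this key is D.
A fourth above C# in this key is F#.
A sixth above C# in this key is A.
Together with the bass C#, this spells D major seventh in third inversion.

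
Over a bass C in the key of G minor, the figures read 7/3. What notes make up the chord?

C, Eb, G, Bb

The written figures 7/3 are shorthand for 7/5/3: the 5 is implied.
A third above C in this key is Eb.
A fifth above C in this key is G.
A seventh above C in this key is Bb.
Together with the bass C, this spells C minor seventh in root position.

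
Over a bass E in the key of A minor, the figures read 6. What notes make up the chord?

E, G, C

The written figures 6 are shorthand for 6/3: the 3 is implied.
A third above E in this key is G.
A sixth above E in this key is C.
Together with the bass E, this spells C major in first inversion.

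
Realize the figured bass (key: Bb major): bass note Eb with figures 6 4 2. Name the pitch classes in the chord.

A second above Eb in this key is F.
A fourth above Eb in this key is A.
A sixth above Eb in this key is C.
Together with the bass Eb, this spells F dominant seventh in third inversion.

Eb, F, A, C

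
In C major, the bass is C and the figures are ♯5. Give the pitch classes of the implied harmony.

C, E, G#

The written figures ♯5 are shorthand for 5/3: the 3 is implied.
A third above C in this key is E.
A fifth above C in this key is G, raised to G# by the sharp.
Together with the bass C, this spells C augmented in root position.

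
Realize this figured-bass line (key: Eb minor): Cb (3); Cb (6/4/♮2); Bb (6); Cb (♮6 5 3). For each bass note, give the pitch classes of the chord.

Cb, Eb, Gb | Cb, D, F, Ab | Bb, Db, Gb | Cb, Eb, Gb, A

Cb (5/3): Cb, Eb, Gb.
Cb (6/4/♮2): Cb, D, F, Ab.
Bb (6/3): Bb, Db, Gb.
Cb (♮6/5/3): Cb, Eb, Gb, A.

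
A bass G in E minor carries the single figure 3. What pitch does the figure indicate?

B

Counting 2 letter steps above G lands on B; in E minor, that letter is B.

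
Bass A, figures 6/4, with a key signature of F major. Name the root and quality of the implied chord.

D minor

The figures 6/4 indicate a triad in second inversion.
In second inversion the root lies a fourth above the bass: a fourth above A in F major is D.
The chord tones are A, D, F, giving D minor.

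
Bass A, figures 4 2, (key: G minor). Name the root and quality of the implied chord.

The figures 4 2 indicate a seventh chord in third inversion.
In third inversion the root lies a second above the bass: a second above A in G minor is Bb.
The chord tones are A, Bb, D, F, giving Bb major seventh.

Bb major seventh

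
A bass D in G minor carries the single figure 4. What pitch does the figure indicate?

Counting 3 letter steps above D lands on G; in G minor, that letter is G.

G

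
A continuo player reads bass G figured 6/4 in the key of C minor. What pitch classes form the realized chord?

A fourth above G in this key is C.
A sixth above G in this key is Eb.
Together with the bass G, this spells C minor in second inversion.

G, C, Eb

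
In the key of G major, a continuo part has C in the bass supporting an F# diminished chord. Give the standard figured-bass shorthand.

6/4

C is the fifth of F# diminished, so the chord is in second inversion.
A triad in second inversion is figured 6/4, conventionally abbreviated 6/4.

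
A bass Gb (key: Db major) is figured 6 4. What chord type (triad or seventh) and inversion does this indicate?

triad, second inversion

Intervals of 6/4 above the bass form a triad; the bass is the fifth, so this is second inversion.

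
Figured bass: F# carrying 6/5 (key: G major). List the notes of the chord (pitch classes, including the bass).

F#, A, C, D

The written figures 6/5 are shorthand for 6/5/3: the 3 is implied.
A third above F# in this key is A.
A fifth above F# in this key is C.
A sixth above F# in this key is D.
Together with the bass F#, this spells D dominant seventh in first inversion.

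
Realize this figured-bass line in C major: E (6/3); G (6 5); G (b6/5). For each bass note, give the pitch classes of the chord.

E, G, C | G, B, D, E | G, B, D, Eb

E (6/3): E, G, C.
G (6/5/3): G, B, D, E.
G (b6/5/3): G, B, D, Eb.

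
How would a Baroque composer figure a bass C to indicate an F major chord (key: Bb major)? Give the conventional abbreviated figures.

6/4

C is the fifth of F major, so the chord is in second inversion.
A triad in second inversion is figured 6/4, conventionally abbreviated 6/4.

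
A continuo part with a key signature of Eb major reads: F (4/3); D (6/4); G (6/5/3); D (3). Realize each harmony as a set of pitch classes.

F (6/4/3): F, Ab, Bb, D.
D (6/4): D, G, Bb.
G (6/5/3): G, Bb, D, Eb.
D (5/3): D, F, Ab.

F, Ab, Bb, D | D, G, Bb | G, Bb, D, Eb | D, F, Ab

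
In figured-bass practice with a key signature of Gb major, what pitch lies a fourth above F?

Counting 3 letter steps above F lands on B; in Gb major, that letter is Bb.

Bb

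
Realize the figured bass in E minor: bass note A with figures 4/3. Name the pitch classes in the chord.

The written figures 4/3 are shorthand for 6/4/3: the 6 is implied.
A third above A in this key is C.
A fourth above A in this key is D.
A sixth above A in this key is F#.
Together with the bass A, this spells D dominant seventh in second inversion.

A, C, D, F#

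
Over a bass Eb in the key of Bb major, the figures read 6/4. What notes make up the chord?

Eb, A, C

A fourth above Eb in this key is A.
A sixth above Eb in this key is C.
Together with the bass Eb, this spells A diminished in second inversion.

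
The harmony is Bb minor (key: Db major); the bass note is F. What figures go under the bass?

F is the fifth of Bb minor, so the chord is in second inversion.
A triad in second inversion is figured 6/4, conventionally abbreviated 6/4.

6/4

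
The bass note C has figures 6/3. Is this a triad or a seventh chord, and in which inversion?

triad, first inversion

Intervals of 6/3 above the bass form a triad; the bass is the third, so this is first inversion.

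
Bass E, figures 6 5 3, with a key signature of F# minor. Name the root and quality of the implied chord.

C# minor seventh

The figures 6 5 3 indicate a seventh chord in first inversion.
In first inversion the root lies a sixth above the bass: a sixth above E in F# minor is C#.
The chord tones are E, G#, B, C#, giving C# minor seventh.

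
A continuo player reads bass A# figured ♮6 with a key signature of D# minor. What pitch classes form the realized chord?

A#, C#, F

The written figures ♮6 are shorthand for 6/3: the 3 is implied.
A third above A# in this key is C#.
A sixth above A# in this key is F#, made natural (F) by the ♮ figure.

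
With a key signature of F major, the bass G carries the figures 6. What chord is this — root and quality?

E diminished

The figures 6 indicate a triad in first inversion.
In first inversion the root lies a sixth above the bass: a sixth above G in F major is E.
The chord tones are G, Bb, E, giving E diminished.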